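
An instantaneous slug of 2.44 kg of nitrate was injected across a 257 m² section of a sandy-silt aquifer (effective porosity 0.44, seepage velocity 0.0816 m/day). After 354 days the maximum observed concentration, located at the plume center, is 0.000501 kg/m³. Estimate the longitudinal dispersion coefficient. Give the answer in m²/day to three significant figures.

At the plume center C_max = M/(n_e·A·√(4πDt)), so D = M²/(4πt·(n_e·A·C_max)²).
n_e·A·C_max = 0.44 × 257 × 0.000501 = 0.05665 kg/m.
D = 2.44²/(4π × 354 × 0.05665²) = 0.417 m²/day.

0.417 m²/day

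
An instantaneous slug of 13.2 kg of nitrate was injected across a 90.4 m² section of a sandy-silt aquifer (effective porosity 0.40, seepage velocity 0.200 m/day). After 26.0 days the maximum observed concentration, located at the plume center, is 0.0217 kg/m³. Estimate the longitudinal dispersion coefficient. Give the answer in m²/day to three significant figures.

0.866 m²/day

At the plume center C_max = M/(n_e·A·√(4πDt)), so D = M²/(4πt·(n_e·A·C_max)²).
n_e·A·C_max = 0.40 × 90.4 × 0.0217 = 0.7847 kg/m.
D = 13.2²/(4π × 26.0 × 0.7847²) = 0.866 m²/day.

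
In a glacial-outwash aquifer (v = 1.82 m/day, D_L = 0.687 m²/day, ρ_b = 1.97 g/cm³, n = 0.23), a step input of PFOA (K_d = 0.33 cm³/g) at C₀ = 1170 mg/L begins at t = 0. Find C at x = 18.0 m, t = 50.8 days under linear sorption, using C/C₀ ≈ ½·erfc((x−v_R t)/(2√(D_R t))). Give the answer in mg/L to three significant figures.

1080 mg/L

Retardation factor R = 1 + ρ_b·K_d/n = 1 + 1.97 × 0.33/0.23 = 3.827.
Sorption retards both mechanisms: v_R = v/R = 0.4756 m/day, D_R = D/R = 0.1795 m²/day.
v_R·t = 0.4756 × 50.8 = 24.16048 m; 2√(D_R t) = 6.039 m; argument = (18.0 − 24.16048)/6.039 = -1.020.
C = C₀ × ½·erfc(-1.020) = 1170 × 0.9254 = 1080 mg/L.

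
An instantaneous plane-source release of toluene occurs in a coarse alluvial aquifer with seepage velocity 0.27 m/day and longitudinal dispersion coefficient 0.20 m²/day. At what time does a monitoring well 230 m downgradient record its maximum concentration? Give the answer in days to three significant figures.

For the 1D instantaneous-source solution, setting ∂C/∂t = 0 at fixed x gives v²t² + 2Dt − x² = 0, so t = (√(D² + v²x²) − D)/v².
√(D² + v²x²) = √(0.20² + 0.27² × 230²) = 62.10; v² = 0.0729.
t = (62.10 − 0.20)/0.0729 = 849 days (vs. the pure-advection estimate x/v = 852 d).

849 days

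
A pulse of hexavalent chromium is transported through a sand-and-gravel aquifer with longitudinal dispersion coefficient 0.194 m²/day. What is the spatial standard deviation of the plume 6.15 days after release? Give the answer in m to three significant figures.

Dispersive spreading gives a Gaussian with σ² = 2Dt; advection only shifts the center.
σ = √(2 × 0.194 × 6.15) = 1.54 m.

1.54 m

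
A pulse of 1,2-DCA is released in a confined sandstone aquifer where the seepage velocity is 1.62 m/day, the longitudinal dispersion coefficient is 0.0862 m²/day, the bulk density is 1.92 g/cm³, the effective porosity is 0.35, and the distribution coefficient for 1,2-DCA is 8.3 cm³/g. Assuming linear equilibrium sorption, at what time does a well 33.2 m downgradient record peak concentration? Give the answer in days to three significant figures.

Retardation factor R = 1 + ρ_b·K_d/n = 1 + 1.92 × 8.3/0.35 = 46.53.
Sorption retards both mechanisms: v_R = v/R = 0.03482 m/day, D_R = D/R = 0.001853 m²/day.
Peak time from v_R²t² + 2D_R t − x² = 0: t = (√(D_R² + v_R²x²) − D_R)/v_R².
√(D_R² + v_R²x²) = √(0.001853² + 0.03482² × 33.2²) = 1.156; v_R² = 0.001212.
t = (1.156 − 0.001853)/0.001212 = 952 days.

952 days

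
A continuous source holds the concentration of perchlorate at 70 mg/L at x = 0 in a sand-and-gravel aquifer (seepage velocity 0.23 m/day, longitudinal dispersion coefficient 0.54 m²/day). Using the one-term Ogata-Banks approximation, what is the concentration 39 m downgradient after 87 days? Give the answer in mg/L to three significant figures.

For a continuous step input, C/C₀ ≈ ½·erfc((x−vt)/(2√(Dt))).
vt = 0.23 × 87 = 20.01 m and 2√(Dt) = 2√(0.54 × 87) = 13.71 m.
Argument (x−vt)/(2√(Dt)) = (39 − 20.01)/13.71 = 1.385; ½·erfc(1.385) = 0.02507.
C = 70 × 0.02507 = 1.75 mg/L.

1.75 mg/L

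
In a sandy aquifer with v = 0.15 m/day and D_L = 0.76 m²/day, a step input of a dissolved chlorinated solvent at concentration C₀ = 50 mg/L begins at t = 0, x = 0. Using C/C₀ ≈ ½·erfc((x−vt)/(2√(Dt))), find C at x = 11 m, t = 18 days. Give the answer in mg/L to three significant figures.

For a continuous step input, C/C₀ ≈ ½·erfc((x−vt)/(2√(Dt))).
vt = 0.15 × 18 = 2.7 m and 2√(Dt) = 2√(0.76 × 18) = 7.397 m.
Argument (x−vt)/(2√(Dt)) = (11 − 2.7)/7.397 = 1.122; ½·erfc(1.122) = 0.05628.
C = 50 × 0.05628 = 2.81 mg/L.

2.81 mg/L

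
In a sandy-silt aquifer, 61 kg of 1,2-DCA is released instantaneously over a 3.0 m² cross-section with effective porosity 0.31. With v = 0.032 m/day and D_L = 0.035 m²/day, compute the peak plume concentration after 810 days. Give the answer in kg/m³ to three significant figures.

3.48 kg/m³

The peak of an instantaneous 1D plume sits at x = vt; there the Gaussian factor is 1 and C_max = M/(n_e·A·√(4πDt)), where n_e·A is the pore area the mass is dissolved in.
√(4πDt) = √(4π × 0.035 × 810) = 18.87 m, so C_max = 61/(0.31 × 3.0 × 18.87) = 3.48 kg/m³.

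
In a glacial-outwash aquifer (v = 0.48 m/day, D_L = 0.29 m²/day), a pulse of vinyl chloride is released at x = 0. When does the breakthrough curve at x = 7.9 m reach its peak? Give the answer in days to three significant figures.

15.2 days

For the 1D instantaneous-source solution, setting ∂C/∂t = 0 at fixed x gives v²t² + 2Dt − x² = 0, so t = (√(D² + v²x²) − D)/v².
√(D² + v²x²) = √(0.29² + 0.48² × 7.9²) = 3.803; v² = 0.2304.
t = (3.803 − 0.29)/0.2304 = 15.2 days (vs. the pure-advection estimate x/v = 16.5 d).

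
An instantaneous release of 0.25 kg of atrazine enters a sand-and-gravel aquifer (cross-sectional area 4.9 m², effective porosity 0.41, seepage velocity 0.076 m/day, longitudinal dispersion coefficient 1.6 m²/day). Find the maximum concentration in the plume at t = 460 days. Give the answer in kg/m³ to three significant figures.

The peak of an instantaneous 1D plume sits at x = vt; there the Gaussian factor is 1 and C_max = M/(n_e·A·√(4πDt)), where n_e·A is the pore area the mass is dissolved in.
√(4πDt) = √(4π × 1.6 × 460) = 96.17 m, so C_max = 0.25/(0.41 × 4.9 × 96.17) = 0.00129 kg/m³.

0.00129 kg/m³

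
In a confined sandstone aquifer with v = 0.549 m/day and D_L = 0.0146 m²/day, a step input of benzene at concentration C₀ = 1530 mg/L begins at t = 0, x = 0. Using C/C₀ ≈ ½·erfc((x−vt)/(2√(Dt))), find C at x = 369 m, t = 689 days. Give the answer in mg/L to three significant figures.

1500 mg/L

For a continuous step input, C/C₀ ≈ ½·erfc((x−vt)/(2√(Dt))).
vt = 0.549 × 689 = 378.261 m and 2√(Dt) = 2√(0.0146 × 689) = 6.343 m.
Argument (x−vt)/(2√(Dt)) = (369 − 378.261)/6.343 = -1.460; ½·erfc(-1.460) = 0.9805.
C = 1530 × 0.9805 = 1500 mg/L.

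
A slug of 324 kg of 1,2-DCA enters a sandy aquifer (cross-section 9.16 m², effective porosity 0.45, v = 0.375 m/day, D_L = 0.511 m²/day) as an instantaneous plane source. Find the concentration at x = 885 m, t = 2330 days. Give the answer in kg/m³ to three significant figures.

For an instantaneous plane source, C(x,t) = M/(n_e·A·√(4πDt)) · exp(−(x−vt)²/(4Dt)), with n_e·A the pore (flow) area.
Plume center vt = 0.375 × 2330 = 873.75 m, so the well at 885 m is 11.25 m downgradient of the peak.
√(4πDt) = 122.3 m, giving peak height M/(n_e·A·√(4πDt)) = 324/(0.45 × 9.16 × 122.3) = 0.6427 kg/m³.
(x−vt)²/(4Dt) = (11.25)²/(4 × 0.511 × 2330) = 0.02657; exp(−0.02657) = 0.9738.
C = 0.6427 × 0.9738 = 0.626 kg/m³.

0.626 kg/m³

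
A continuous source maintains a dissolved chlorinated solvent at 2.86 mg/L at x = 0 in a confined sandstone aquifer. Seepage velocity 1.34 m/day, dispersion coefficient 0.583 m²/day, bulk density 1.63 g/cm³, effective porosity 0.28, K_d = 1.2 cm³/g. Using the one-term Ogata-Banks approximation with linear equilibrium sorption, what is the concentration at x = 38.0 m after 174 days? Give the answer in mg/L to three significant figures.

Retardation factor R = 1 + ρ_b·K_d/n = 1 + 1.63 × 1.2/0.28 = 7.986.
Sorption retards both mechanisms: v_R = v/R = 0.1678 m/day, D_R = D/R = 0.07300 m²/day.
v_R·t = 0.1678 × 174 = 29.1972 m; 2√(D_R t) = 7.128 m; argument = (38.0 − 29.1972)/7.128 = 1.235.
C = C₀ × ½·erfc(1.235) = 2.86 × 0.04036 = 0.115 mg/L.

0.115 mg/L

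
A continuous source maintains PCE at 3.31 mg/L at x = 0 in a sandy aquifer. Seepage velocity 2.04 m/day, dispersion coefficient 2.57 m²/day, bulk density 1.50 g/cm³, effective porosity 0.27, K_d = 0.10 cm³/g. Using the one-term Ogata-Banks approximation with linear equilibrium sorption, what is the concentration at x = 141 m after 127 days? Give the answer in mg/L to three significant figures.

Retardation factor R = 1 + ρ_b·K_d/n = 1 + 1.50 × 0.10/0.27 = 1.556.
Sorption retards both mechanisms: v_R = v/R = 1.311 m/day, D_R = D/R = 1.652 m²/day.
v_R·t = 1.311 × 127 = 166.497 m; 2√(D_R t) = 28.97 m; argument = (141 − 166.497)/28.97 = -0.8801.
C = C₀ × ½·erfc(-0.8801) = 3.31 × 0.8934 = 2.96 mg/L.

2.96 mg/L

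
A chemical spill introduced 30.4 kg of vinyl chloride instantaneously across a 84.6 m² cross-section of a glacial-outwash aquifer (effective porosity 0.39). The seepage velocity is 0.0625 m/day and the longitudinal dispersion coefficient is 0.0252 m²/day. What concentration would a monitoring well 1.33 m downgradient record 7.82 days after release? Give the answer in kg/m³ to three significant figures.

For an instantaneous plane source, C(x,t) = M/(n_e·A·√(4πDt)) · exp(−(x−vt)²/(4Dt)), with n_e·A the pore (flow) area.
Plume center vt = 0.0625 × 7.82 = 0.48875 m, so the well at 1.33 m is 0.84125 m downgradient of the peak.
√(4πDt) = 1.574 m, giving peak height M/(n_e·A·√(4πDt)) = 30.4/(0.39 × 84.6 × 1.574) = 0.5854 kg/m³.
(x−vt)²/(4Dt) = (0.84125)²/(4 × 0.0252 × 7.82) = 0.8978; exp(−0.8978) = 0.4075.
C = 0.5854 × 0.4075 = 0.239 kg/m³.

0.239 kg/m³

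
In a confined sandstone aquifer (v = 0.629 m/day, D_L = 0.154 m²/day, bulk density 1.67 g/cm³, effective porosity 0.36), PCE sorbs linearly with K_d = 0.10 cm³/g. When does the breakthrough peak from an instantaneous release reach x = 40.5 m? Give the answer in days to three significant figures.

93.7 days

Retardation factor R = 1 + ρ_b·K_d/n = 1 + 1.67 × 0.10/0.36 = 1.464.
Sorption retards both mechanisms: v_R = v/R = 0.4296 m/day, D_R = D/R = 0.1052 m²/day.
Peak time from v_R²t² + 2D_R t − x² = 0: t = (√(D_R² + v_R²x²) − D_R)/v_R².
√(D_R² + v_R²x²) = √(0.1052² + 0.4296² × 40.5²) = 17.40; v_R² = 0.1846.
t = (17.40 − 0.1052)/0.1846 = 93.7 days.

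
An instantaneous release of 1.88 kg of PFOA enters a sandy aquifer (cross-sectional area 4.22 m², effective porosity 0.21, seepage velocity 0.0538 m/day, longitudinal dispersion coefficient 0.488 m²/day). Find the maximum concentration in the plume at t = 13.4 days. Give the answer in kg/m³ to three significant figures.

The peak of an instantaneous 1D plume sits at x = vt; there the Gaussian factor is 1 and C_max = M/(n_e·A·√(4πDt)), where n_e·A is the pore area the mass is dissolved in.
√(4πDt) = √(4π × 0.488 × 13.4) = 9.065 m, so C_max = 1.88/(0.21 × 4.22 × 9.065) = 0.234 kg/m³.

0.234 kg/m³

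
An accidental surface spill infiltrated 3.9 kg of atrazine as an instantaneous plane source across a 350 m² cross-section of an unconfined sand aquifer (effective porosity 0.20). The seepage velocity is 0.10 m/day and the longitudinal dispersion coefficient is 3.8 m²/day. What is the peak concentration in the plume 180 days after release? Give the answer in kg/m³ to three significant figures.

The peak of an instantaneous 1D plume sits at x = vt; there the Gaussian factor is 1 and C_max = M/(n_e·A·√(4πDt)), where n_e·A is the pore area the mass is dissolved in.
√(4πDt) = √(4π × 3.8 × 180) = 92.71 m, so C_max = 3.9/(0.20 × 350 × 92.71) = 0.000601 kg/m³.

0.000601 kg/m³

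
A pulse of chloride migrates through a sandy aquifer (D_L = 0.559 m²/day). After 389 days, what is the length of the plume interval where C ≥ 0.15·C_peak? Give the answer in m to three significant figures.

The plume is Gaussian with σ = √(2Dt) = √(2 × 0.559 × 389) = 20.85 m.
C/C_peak = exp(−Δx²/(2σ²)) = 0.15 ⇒ Δx = σ·√(−2 ln 0.15) = 20.85 × 1.948 = 40.62 m.
Width = 2Δx = 81.2 m.

81.2 m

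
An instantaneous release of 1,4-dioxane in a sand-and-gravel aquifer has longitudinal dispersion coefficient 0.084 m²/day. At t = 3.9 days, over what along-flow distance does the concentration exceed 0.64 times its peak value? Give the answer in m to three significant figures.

The plume is Gaussian with σ = √(2Dt) = √(2 × 0.084 × 3.9) = 0.8094 m.
C/C_peak = exp(−Δx²/(2σ²)) = 0.64 ⇒ Δx = σ·√(−2 ln 0.64) = 0.8094 × 0.9448 = 0.7647 m.
Width = 2Δx = 1.53 m.

1.53 m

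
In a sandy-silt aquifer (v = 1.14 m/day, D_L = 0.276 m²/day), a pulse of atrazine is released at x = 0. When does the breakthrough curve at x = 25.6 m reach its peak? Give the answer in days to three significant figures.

For the 1D instantaneous-source solution, setting ∂C/∂t = 0 at fixed x gives v²t² + 2Dt − x² = 0, so t = (√(D² + v²x²) − D)/v².
√(D² + v²x²) = √(0.276² + 1.14² × 25.6²) = 29.19; v² = 1.2996.
t = (29.19 − 0.276)/1.2996 = 22.2 days (vs. the pure-advection estimate x/v = 22.5 d).

22.2 days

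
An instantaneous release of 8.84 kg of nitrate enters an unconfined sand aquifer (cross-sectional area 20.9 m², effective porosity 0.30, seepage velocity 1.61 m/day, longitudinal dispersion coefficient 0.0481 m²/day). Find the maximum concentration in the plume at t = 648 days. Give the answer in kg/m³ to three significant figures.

0.0712 kg/m³

The peak of an instantaneous 1D plume sits at x = vt; there the Gaussian factor is 1 and C_max = M/(n_e·A·√(4πDt)), where n_e·A is the pore area the mass is dissolved in.
√(4πDt) = √(4π × 0.0481 × 648) = 19.79 m, so C_max = 8.84/(0.30 × 20.9 × 19.79) = 0.0712 kg/m³.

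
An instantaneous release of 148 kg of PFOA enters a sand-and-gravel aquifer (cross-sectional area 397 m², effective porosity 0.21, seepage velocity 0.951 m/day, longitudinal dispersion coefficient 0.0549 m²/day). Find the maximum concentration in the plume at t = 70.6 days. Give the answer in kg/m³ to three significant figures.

0.254 kg/m³

The peak of an instantaneous 1D plume sits at x = vt; there the Gaussian factor is 1 and C_max = M/(n_e·A·√(4πDt)), where n_e·A is the pore area the mass is dissolved in.
√(4πDt) = √(4π × 0.0549 × 70.6) = 6.979 m, so C_max = 148/(0.21 × 397 × 6.979) = 0.254 kg/m³.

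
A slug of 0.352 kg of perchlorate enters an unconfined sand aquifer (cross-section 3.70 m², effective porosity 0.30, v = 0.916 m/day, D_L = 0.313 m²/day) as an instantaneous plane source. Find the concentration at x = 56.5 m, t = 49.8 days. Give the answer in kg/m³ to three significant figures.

0.00339 kg/m³

For an instantaneous plane source, C(x,t) = M/(n_e·A·√(4πDt)) · exp(−(x−vt)²/(4Dt)), with n_e·A the pore (flow) area.
Plume center vt = 0.916 × 49.8 = 45.6168 m, so the well at 56.5 m is 10.8832 m downgradient of the peak.
√(4πDt) = 14.00 m, giving peak height M/(n_e·A·√(4πDt)) = 0.352/(0.30 × 3.70 × 14.00) = 0.02265 kg/m³.
(x−vt)²/(4Dt) = (10.8832)²/(4 × 0.313 × 49.8) = 1.900; exp(−1.900) = 0.1496.
C = 0.02265 × 0.1496 = 0.00339 kg/m³.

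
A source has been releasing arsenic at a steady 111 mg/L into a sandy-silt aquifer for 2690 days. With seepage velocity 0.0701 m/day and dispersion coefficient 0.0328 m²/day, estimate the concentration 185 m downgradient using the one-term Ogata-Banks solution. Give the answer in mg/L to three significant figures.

67.3 mg/L

For a continuous step input, C/C₀ ≈ ½·erfc((x−vt)/(2√(Dt))).
vt = 0.0701 × 2690 = 188.569 m and 2√(Dt) = 2√(0.0328 × 2690) = 18.79 m.
Argument (x−vt)/(2√(Dt)) = (185 − 188.569)/18.79 = -0.1899; ½·erfc(-0.1899) = 0.6059.
C = 111 × 0.6059 = 67.3 mg/L.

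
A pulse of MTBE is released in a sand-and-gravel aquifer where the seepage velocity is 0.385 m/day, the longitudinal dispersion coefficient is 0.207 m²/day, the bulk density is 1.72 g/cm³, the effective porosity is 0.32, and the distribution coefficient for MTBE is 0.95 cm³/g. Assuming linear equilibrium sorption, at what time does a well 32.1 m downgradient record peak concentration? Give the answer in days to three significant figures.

Retardation factor R = 1 + ρ_b·K_d/n = 1 + 1.72 × 0.95/0.32 = 6.106.
Sorption retards both mechanisms: v_R = v/R = 0.06305 m/day, D_R = D/R = 0.03390 m²/day.
Peak time from v_R²t² + 2D_R t − x² = 0: t = (√(D_R² + v_R²x²) − D_R)/v_R².
√(D_R² + v_R²x²) = √(0.03390² + 0.06305² × 32.1²) = 2.024; v_R² = 0.003975.
t = (2.024 − 0.03390)/0.003975 = 501 days.

501 days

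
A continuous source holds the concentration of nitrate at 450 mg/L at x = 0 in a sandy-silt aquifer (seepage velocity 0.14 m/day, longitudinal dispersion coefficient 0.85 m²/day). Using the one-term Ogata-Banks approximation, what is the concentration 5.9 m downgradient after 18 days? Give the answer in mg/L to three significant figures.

122 mg/L

For a continuous step input, C/C₀ ≈ ½·erfc((x−vt)/(2√(Dt))).
vt = 0.14 × 18 = 2.52 m and 2√(Dt) = 2√(0.85 × 18) = 7.823 m.
Argument (x−vt)/(2√(Dt)) = (5.9 − 2.52)/7.823 = 0.4321; ½·erfc(0.4321) = 0.2706.
C = 450 × 0.2706 = 122 mg/L.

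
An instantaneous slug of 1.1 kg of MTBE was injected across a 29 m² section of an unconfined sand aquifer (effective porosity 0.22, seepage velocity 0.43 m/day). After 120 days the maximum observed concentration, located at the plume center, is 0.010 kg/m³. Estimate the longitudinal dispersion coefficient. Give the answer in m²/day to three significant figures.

0.197 m²/day

At the plume center C_max = M/(n_e·A·√(4πDt)), so D = M²/(4πt·(n_e·A·C_max)²).
n_e·A·C_max = 0.22 × 29 × 0.010 = 0.06380 kg/m.
D = 1.1²/(4π × 120 × 0.06380²) = 0.197 m²/day.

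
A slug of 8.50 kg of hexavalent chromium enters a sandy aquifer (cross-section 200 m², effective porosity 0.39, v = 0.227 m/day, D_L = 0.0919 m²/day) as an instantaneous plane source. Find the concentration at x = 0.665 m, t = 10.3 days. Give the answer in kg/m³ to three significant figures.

0.0151 kg/m³

For an instantaneous plane source, C(x,t) = M/(n_e·A·√(4πDt)) · exp(−(x−vt)²/(4Dt)), with n_e·A the pore (flow) area.
Plume center vt = 0.227 × 10.3 = 2.3381 m, so the well at 0.665 m is 1.6731 m upgradient of the peak.
√(4πDt) = 3.449 m, giving peak height M/(n_e·A·√(4πDt)) = 8.50/(0.39 × 200 × 3.449) = 0.03160 kg/m³.
(x−vt)²/(4Dt) = (-1.6731)²/(4 × 0.0919 × 10.3) = 0.7393; exp(−0.7393) = 0.4774.
C = 0.03160 × 0.4774 = 0.0151 kg/m³.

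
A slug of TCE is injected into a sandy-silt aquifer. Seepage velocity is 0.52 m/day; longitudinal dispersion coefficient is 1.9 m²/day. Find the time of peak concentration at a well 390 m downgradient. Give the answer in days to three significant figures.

For the 1D instantaneous-source solution, setting ∂C/∂t = 0 at fixed x gives v²t² + 2Dt − x² = 0, so t = (√(D² + v²x²) − D)/v².
√(D² + v²x²) = √(1.9² + 0.52² × 390²) = 202.8; v² = 0.2704.
t = (202.8 − 1.9)/0.2704 = 743 days (vs. the pure-advection estimate x/v = 750 d).

743 days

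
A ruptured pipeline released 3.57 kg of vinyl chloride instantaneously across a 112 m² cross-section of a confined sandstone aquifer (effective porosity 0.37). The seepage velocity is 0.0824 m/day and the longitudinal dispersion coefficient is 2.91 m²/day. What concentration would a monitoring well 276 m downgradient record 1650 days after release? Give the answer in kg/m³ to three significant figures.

For an instantaneous plane source, C(x,t) = M/(n_e·A·√(4πDt)) · exp(−(x−vt)²/(4Dt)), with n_e·A the pore (flow) area.
Plume center vt = 0.0824 × 1650 = 135.96 m, so the well at 276 m is 140.04 m downgradient of the peak.
√(4πDt) = 245.6 m, giving peak height M/(n_e·A·√(4πDt)) = 3.57/(0.37 × 112 × 245.6) = 0.0003508 kg/m³.
(x−vt)²/(4Dt) = (140.04)²/(4 × 2.91 × 1650) = 1.021; exp(−1.021) = 0.3602.
C = 0.0003508 × 0.3602 = 0.000126 kg/m³.

0.000126 kg/m³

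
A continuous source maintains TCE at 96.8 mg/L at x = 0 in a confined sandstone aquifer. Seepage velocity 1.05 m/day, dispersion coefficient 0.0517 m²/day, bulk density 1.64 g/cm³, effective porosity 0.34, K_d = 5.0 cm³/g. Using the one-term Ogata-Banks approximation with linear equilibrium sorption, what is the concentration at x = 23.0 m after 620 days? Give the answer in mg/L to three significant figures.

93.5 mg/L

Retardation factor R = 1 + ρ_b·K_d/n = 1 + 1.64 × 5.0/0.34 = 25.12.
Sorption retards both mechanisms: v_R = v/R = 0.04180 m/day, D_R = D/R = 0.002058 m²/day.
v_R·t = 0.04180 × 620 = 25.916 m; 2√(D_R t) = 2.259 m; argument = (23.0 − 25.916)/2.259 = -1.291.
C = C₀ × ½·erfc(-1.291) = 96.8 × 0.9661 = 93.5 mg/L.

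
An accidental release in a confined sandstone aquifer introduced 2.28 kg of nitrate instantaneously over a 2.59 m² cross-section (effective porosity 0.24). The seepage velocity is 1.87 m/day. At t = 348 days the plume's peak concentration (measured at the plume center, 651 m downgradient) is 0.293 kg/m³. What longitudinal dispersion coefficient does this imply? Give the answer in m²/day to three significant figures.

At the plume center C_max = M/(n_e·A·√(4πDt)), so D = M²/(4πt·(n_e·A·C_max)²).
n_e·A·C_max = 0.24 × 2.59 × 0.293 = 0.1821 kg/m.
D = 2.28²/(4π × 348 × 0.1821²) = 0.0358 m²/day.

0.0358 m²/day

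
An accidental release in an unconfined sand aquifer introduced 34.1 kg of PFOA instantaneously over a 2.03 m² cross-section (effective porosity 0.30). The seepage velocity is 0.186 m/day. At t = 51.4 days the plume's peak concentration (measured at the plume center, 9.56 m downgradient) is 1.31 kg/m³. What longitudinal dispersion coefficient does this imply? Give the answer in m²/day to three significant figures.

2.83 m²/day

At the plume center C_max = M/(n_e·A·√(4πDt)), so D = M²/(4πt·(n_e·A·C_max)²).
n_e·A·C_max = 0.30 × 2.03 × 1.31 = 0.7978 kg/m.
D = 34.1²/(4π × 51.4 × 0.7978²) = 2.83 m²/day.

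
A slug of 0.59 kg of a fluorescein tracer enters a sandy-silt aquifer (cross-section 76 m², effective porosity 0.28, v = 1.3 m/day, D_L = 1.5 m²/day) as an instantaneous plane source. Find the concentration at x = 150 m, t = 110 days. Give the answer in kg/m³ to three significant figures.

0.000565 kg/m³

For an instantaneous plane source, C(x,t) = M/(n_e·A·√(4πDt)) · exp(−(x−vt)²/(4Dt)), with n_e·A the pore (flow) area.
Plume center vt = 1.3 × 110 = 143 m, so the well at 150 m is 7 m downgradient of the peak.
√(4πDt) = 45.54 m, giving peak height M/(n_e·A·√(4πDt)) = 0.59/(0.28 × 76 × 45.54) = 0.0006088 kg/m³.
(x−vt)²/(4Dt) = (7)²/(4 × 1.5 × 110) = 0.07424; exp(−0.07424) = 0.9284.
C = 0.0006088 × 0.9284 = 0.000565 kg/m³.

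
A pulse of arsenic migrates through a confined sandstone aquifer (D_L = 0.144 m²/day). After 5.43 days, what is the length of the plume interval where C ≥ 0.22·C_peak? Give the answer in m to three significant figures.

The plume is Gaussian with σ = √(2Dt) = √(2 × 0.144 × 5.43) = 1.251 m.
C/C_peak = exp(−Δx²/(2σ²)) = 0.22 ⇒ Δx = σ·√(−2 ln 0.22) = 1.251 × 1.740 = 2.177 m.
Width = 2Δx = 4.35 m.

4.35 m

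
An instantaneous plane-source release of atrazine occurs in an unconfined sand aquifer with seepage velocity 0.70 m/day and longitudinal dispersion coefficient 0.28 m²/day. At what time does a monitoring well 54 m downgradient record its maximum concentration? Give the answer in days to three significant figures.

For the 1D instantaneous-source solution, setting ∂C/∂t = 0 at fixed x gives v²t² + 2Dt − x² = 0, so t = (√(D² + v²x²) − D)/v².
√(D² + v²x²) = √(0.28² + 0.70² × 54²) = 37.80; v² = 0.49.
t = (37.80 − 0.28)/0.49 = 76.6 days (vs. the pure-advection estimate x/v = 77.1 d).

76.6 days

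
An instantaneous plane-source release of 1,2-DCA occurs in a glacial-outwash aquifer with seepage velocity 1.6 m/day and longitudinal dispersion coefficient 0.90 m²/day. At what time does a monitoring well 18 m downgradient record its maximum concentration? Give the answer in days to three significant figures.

10.9 days

For the 1D instantaneous-source solution, setting ∂C/∂t = 0 at fixed x gives v²t² + 2Dt − x² = 0, so t = (√(D² + v²x²) − D)/v².
√(D² + v²x²) = √(0.90² + 1.6² × 18²) = 28.81; v² = 2.56.
t = (28.81 − 0.90)/2.56 = 10.9 days (vs. the pure-advection estimate x/v = 11.2 d).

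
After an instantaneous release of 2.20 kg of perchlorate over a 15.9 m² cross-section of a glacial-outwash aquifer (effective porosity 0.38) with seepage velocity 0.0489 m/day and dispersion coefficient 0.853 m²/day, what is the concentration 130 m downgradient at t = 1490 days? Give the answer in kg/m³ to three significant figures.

0.00152 kg/m³

For an instantaneous plane source, C(x,t) = M/(n_e·A·√(4πDt)) · exp(−(x−vt)²/(4Dt)), with n_e·A the pore (flow) area.
Plume center vt = 0.0489 × 1490 = 72.861 m, so the well at 130 m is 57.139 m downgradient of the peak.
√(4πDt) = 126.4 m, giving peak height M/(n_e·A·√(4πDt)) = 2.20/(0.38 × 15.9 × 126.4) = 0.002881 kg/m³.
(x−vt)²/(4Dt) = (57.139)²/(4 × 0.853 × 1490) = 0.6422; exp(−0.6422) = 0.5261.
C = 0.002881 × 0.5261 = 0.00152 kg/m³.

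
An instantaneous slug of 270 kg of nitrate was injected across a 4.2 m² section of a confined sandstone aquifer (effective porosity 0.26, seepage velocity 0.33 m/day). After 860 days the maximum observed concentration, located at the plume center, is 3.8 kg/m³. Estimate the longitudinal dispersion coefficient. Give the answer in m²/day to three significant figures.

At the plume center C_max = M/(n_e·A·√(4πDt)), so D = M²/(4πt·(n_e·A·C_max)²).
n_e·A·C_max = 0.26 × 4.2 × 3.8 = 4.150 kg/m.
D = 270²/(4π × 860 × 4.150²) = 0.392 m²/day.

0.392 m²/day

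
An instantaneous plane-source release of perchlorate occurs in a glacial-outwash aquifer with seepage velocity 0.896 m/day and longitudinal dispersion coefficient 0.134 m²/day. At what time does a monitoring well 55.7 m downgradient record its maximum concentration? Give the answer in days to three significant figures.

For the 1D instantaneous-source solution, setting ∂C/∂t = 0 at fixed x gives v²t² + 2Dt − x² = 0, so t = (√(D² + v²x²) − D)/v².
√(D² + v²x²) = √(0.134² + 0.896² × 55.7²) = 49.91; v² = 0.802816.
t = (49.91 − 0.134)/0.802816 = 62.0 days (vs. the pure-advection estimate x/v = 62.2 d).

62.0 days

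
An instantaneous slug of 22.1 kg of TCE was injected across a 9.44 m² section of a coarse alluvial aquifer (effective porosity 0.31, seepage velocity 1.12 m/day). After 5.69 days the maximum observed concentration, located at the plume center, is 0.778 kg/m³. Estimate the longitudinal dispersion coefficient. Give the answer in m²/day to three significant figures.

At the plume center C_max = M/(n_e·A·√(4πDt)), so D = M²/(4πt·(n_e·A·C_max)²).
n_e·A·C_max = 0.31 × 9.44 × 0.778 = 2.277 kg/m.
D = 22.1²/(4π × 5.69 × 2.277²) = 1.32 m²/day.

1.32 m²/day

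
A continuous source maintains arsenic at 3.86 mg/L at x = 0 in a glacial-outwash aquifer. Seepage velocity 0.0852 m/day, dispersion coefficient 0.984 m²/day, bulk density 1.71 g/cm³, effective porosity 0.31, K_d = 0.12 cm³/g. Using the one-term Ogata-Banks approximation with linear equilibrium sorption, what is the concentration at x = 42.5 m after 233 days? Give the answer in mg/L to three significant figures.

Retardation factor R = 1 + ρ_b·K_d/n = 1 + 1.71 × 0.12/0.31 = 1.662.
Sorption retards both mechanisms: v_R = v/R = 0.05126 m/day, D_R = D/R = 0.5921 m²/day.
v_R·t = 0.05126 × 233 = 11.94358 m; 2√(D_R t) = 23.49 m; argument = (42.5 − 11.94358)/23.49 = 1.301.
C = C₀ × ½·erfc(1.301) = 3.86 × 0.03289 = 0.127 mg/L.

0.127 mg/L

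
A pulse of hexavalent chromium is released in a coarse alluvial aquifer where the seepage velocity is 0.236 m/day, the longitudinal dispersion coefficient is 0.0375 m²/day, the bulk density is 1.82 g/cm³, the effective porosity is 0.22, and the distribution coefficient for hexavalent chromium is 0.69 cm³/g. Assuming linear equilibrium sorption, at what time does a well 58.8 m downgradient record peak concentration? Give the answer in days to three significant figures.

1670 days

Retardation factor R = 1 + ρ_b·K_d/n = 1 + 1.82 × 0.69/0.22 = 6.708.
Sorption retards both mechanisms: v_R = v/R = 0.03518 m/day, D_R = D/R = 0.005590 m²/day.
Peak time from v_R²t² + 2D_R t − x² = 0: t = (√(D_R² + v_R²x²) − D_R)/v_R².
√(D_R² + v_R²x²) = √(0.005590² + 0.03518² × 58.8²) = 2.069; v_R² = 0.001238.
t = (2.069 − 0.005590)/0.001238 = 1670 days.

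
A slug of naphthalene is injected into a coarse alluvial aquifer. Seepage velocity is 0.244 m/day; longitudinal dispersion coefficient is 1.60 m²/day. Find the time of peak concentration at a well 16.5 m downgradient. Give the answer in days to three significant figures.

For the 1D instantaneous-source solution, setting ∂C/∂t = 0 at fixed x gives v²t² + 2Dt − x² = 0, so t = (√(D² + v²x²) − D)/v².
√(D² + v²x²) = √(1.60² + 0.244² × 16.5²) = 4.332; v² = 0.059536.
t = (4.332 − 1.60)/0.059536 = 45.9 days (vs. the pure-advection estimate x/v = 67.6 d).

45.9 days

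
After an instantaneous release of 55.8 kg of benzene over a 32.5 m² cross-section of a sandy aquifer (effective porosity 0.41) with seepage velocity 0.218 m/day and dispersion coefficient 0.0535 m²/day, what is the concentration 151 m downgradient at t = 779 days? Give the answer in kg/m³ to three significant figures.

0.0219 kg/m³

For an instantaneous plane source, C(x,t) = M/(n_e·A·√(4πDt)) · exp(−(x−vt)²/(4Dt)), with n_e·A the pore (flow) area.
Plume center vt = 0.218 × 779 = 169.822 m, so the well at 151 m is 18.822 m upgradient of the peak.
√(4πDt) = 22.88 m, giving peak height M/(n_e·A·√(4πDt)) = 55.8/(0.41 × 32.5 × 22.88) = 0.1830 kg/m³.
(x−vt)²/(4Dt) = (-18.822)²/(4 × 0.0535 × 779) = 2.125; exp(−2.125) = 0.1194.
C = 0.1830 × 0.1194 = 0.0219 kg/m³.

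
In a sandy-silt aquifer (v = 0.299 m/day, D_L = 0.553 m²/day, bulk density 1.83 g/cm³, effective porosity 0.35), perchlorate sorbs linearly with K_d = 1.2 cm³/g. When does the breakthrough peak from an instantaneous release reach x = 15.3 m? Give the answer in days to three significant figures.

Retardation factor R = 1 + ρ_b·K_d/n = 1 + 1.83 × 1.2/0.35 = 7.274.
Sorption retards both mechanisms: v_R = v/R = 0.04111 m/day, D_R = D/R = 0.07602 m²/day.
Peak time from v_R²t² + 2D_R t − x² = 0: t = (√(D_R² + v_R²x²) − D_R)/v_R².
√(D_R² + v_R²x²) = √(0.07602² + 0.04111² × 15.3²) = 0.6336; v_R² = 0.001690.
t = (0.6336 − 0.07602)/0.001690 = 330 days.

330 days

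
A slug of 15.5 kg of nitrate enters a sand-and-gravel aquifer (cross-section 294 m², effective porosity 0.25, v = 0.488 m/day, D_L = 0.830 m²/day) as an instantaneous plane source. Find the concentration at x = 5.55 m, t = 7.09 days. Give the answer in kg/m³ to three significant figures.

For an instantaneous plane source, C(x,t) = M/(n_e·A·√(4πDt)) · exp(−(x−vt)²/(4Dt)), with n_e·A the pore (flow) area.
Plume center vt = 0.488 × 7.09 = 3.45992 m, so the well at 5.55 m is 2.09008 m downgradient of the peak.
√(4πDt) = 8.599 m, giving peak height M/(n_e·A·√(4πDt)) = 15.5/(0.25 × 294 × 8.599) = 0.02452 kg/m³.
(x−vt)²/(4Dt) = (2.09008)²/(4 × 0.830 × 7.09) = 0.1856; exp(−0.1856) = 0.8306.
C = 0.02452 × 0.8306 = 0.0204 kg/m³.

0.0204 kg/m³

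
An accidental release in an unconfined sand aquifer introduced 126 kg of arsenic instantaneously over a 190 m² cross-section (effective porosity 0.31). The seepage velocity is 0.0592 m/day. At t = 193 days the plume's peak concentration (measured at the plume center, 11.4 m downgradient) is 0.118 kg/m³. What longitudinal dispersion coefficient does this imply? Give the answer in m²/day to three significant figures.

At the plume center C_max = M/(n_e·A·√(4πDt)), so D = M²/(4πt·(n_e·A·C_max)²).
n_e·A·C_max = 0.31 × 190 × 0.118 = 6.950 kg/m.
D = 126²/(4π × 193 × 6.950²) = 0.136 m²/day.

0.136 m²/day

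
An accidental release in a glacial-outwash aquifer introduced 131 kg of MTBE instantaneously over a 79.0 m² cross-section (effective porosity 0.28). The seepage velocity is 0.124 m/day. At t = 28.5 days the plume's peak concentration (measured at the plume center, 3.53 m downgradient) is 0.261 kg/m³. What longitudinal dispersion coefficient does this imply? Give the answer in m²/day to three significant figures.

At the plume center C_max = M/(n_e·A·√(4πDt)), so D = M²/(4πt·(n_e·A·C_max)²).
n_e·A·C_max = 0.28 × 79.0 × 0.261 = 5.773 kg/m.
D = 131²/(4π × 28.5 × 5.773²) = 1.44 m²/day.

1.44 m²/day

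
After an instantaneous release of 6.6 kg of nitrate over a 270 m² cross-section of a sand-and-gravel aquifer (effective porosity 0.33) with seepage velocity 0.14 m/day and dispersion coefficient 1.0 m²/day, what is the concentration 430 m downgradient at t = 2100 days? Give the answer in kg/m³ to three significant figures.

5.04e-05 kg/m³

For an instantaneous plane source, C(x,t) = M/(n_e·A·√(4πDt)) · exp(−(x−vt)²/(4Dt)), with n_e·A the pore (flow) area.
Plume center vt = 0.14 × 2100 = 294 m, so the well at 430 m is 136 m downgradient of the peak.
√(4πDt) = 162.4 m, giving peak height M/(n_e·A·√(4πDt)) = 6.6/(0.33 × 270 × 162.4) = 0.0004561 kg/m³.
(x−vt)²/(4Dt) = (136)²/(4 × 1.0 × 2100) = 2.202; exp(−2.202) = 0.1106.
C = 0.0004561 × 0.1106 = 5.04e-05 kg/m³.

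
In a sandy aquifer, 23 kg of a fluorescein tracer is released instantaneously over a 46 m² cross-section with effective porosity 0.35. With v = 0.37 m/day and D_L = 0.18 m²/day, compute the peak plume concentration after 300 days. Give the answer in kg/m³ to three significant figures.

0.0548 kg/m³

The peak of an instantaneous 1D plume sits at x = vt; there the Gaussian factor is 1 and C_max = M/(n_e·A·√(4πDt)), where n_e·A is the pore area the mass is dissolved in.
√(4πDt) = √(4π × 0.18 × 300) = 26.05 m, so C_max = 23/(0.35 × 46 × 26.05) = 0.0548 kg/m³.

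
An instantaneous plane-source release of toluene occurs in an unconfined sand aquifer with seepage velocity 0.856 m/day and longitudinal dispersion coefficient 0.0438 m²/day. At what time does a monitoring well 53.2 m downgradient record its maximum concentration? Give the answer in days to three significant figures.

62.1 days

For the 1D instantaneous-source solution, setting ∂C/∂t = 0 at fixed x gives v²t² + 2Dt − x² = 0, so t = (√(D² + v²x²) − D)/v².
√(D² + v²x²) = √(0.0438² + 0.856² × 53.2²) = 45.54; v² = 0.732736.
t = (45.54 − 0.0438)/0.732736 = 62.1 days (vs. the pure-advection estimate x/v = 62.1 d).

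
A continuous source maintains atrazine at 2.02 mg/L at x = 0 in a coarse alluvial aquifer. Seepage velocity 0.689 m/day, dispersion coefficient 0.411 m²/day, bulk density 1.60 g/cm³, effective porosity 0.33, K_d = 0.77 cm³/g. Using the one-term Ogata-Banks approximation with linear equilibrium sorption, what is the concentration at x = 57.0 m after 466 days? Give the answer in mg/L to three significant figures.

1.79 mg/L

Retardation factor R = 1 + ρ_b·K_d/n = 1 + 1.60 × 0.77/0.33 = 4.733.
Sorption retards both mechanisms: v_R = v/R = 0.1456 m/day, D_R = D/R = 0.08684 m²/day.
v_R·t = 0.1456 × 466 = 67.8496 m; 2√(D_R t) = 12.72 m; argument = (57.0 − 67.8496)/12.72 = -0.8530.
C = C₀ × ½·erfc(-0.8530) = 2.02 × 0.8862 = 1.79 mg/L.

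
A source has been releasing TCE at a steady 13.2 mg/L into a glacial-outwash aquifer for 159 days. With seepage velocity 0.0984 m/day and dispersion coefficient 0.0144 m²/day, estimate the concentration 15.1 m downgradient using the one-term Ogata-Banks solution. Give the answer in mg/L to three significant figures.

For a continuous step input, C/C₀ ≈ ½·erfc((x−vt)/(2√(Dt))).
vt = 0.0984 × 159 = 15.6456 m and 2√(Dt) = 2√(0.0144 × 159) = 3.026 m.
Argument (x−vt)/(2√(Dt)) = (15.1 − 15.6456)/3.026 = -0.1803; ½·erfc(-0.1803) = 0.6006.
C = 13.2 × 0.6006 = 7.93 mg/L.

7.93 mg/L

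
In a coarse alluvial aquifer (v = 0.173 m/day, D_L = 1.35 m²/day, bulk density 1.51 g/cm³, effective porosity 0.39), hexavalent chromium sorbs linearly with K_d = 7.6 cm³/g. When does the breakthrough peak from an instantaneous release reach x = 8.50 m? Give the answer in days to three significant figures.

Retardation factor R = 1 + ρ_b·K_d/n = 1 + 1.51 × 7.6/0.39 = 30.43.
Sorption retards both mechanisms: v_R = v/R = 0.005685 m/day, D_R = D/R = 0.04436 m²/day.
Peak time from v_R²t² + 2D_R t − x² = 0: t = (√(D_R² + v_R²x²) − D_R)/v_R².
√(D_R² + v_R²x²) = √(0.04436² + 0.005685² × 8.50²) = 0.06560; v_R² = 3.232e-05.
t = (0.06560 − 0.04436)/3.232e-05 = 657 days.

657 days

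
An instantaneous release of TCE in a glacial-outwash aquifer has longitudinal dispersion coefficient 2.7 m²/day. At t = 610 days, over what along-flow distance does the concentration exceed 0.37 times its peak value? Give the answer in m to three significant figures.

162 m

The plume is Gaussian with σ = √(2Dt) = √(2 × 2.7 × 610) = 57.39 m.
C/C_peak = exp(−Δx²/(2σ²)) = 0.37 ⇒ Δx = σ·√(−2 ln 0.37) = 57.39 × 1.410 = 80.92 m.
Width = 2Δx = 162 m.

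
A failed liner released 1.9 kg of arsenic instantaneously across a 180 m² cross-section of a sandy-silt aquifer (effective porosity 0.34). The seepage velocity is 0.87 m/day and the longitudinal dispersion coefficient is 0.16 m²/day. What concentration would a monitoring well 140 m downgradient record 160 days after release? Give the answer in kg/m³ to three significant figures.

0.00172 kg/m³

For an instantaneous plane source, C(x,t) = M/(n_e·A·√(4πDt)) · exp(−(x−vt)²/(4Dt)), with n_e·A the pore (flow) area.
Plume center vt = 0.87 × 160 = 139.2 m, so the well at 140 m is 0.8 m downgradient of the peak.
√(4πDt) = 17.94 m, giving peak height M/(n_e·A·√(4πDt)) = 1.9/(0.34 × 180 × 17.94) = 0.001731 kg/m³.
(x−vt)²/(4Dt) = (0.8)²/(4 × 0.16 × 160) = 0.006250; exp(−0.006250) = 0.9938.
C = 0.001731 × 0.9938 = 0.00172 kg/m³.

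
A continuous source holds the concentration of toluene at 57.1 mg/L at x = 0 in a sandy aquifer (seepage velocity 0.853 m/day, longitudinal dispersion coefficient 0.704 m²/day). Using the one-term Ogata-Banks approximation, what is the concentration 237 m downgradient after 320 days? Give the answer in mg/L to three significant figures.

54.5 mg/L

For a continuous step input, C/C₀ ≈ ½·erfc((x−vt)/(2√(Dt))).
vt = 0.853 × 320 = 272.96 m and 2√(Dt) = 2√(0.704 × 320) = 30.02 m.
Argument (x−vt)/(2√(Dt)) = (237 − 272.96)/30.02 = -1.198; ½·erfc(-1.198) = 0.9549.
C = 57.1 × 0.9549 = 54.5 mg/L.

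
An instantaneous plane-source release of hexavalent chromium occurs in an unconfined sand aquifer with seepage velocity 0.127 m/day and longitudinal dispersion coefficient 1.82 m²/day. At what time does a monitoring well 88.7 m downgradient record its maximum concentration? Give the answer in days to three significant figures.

595 days

For the 1D instantaneous-source solution, setting ∂C/∂t = 0 at fixed x gives v²t² + 2Dt − x² = 0, so t = (√(D² + v²x²) − D)/v².
√(D² + v²x²) = √(1.82² + 0.127² × 88.7²) = 11.41; v² = 0.016129.
t = (11.41 − 1.82)/0.016129 = 595 days (vs. the pure-advection estimate x/v = 698 d).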